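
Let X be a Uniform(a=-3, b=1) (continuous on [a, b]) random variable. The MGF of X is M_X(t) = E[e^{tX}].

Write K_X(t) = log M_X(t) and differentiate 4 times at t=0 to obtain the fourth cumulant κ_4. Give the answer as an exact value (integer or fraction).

κ_4 = D^4[K](0) = -32/15

M_X(t) = (e^(t) - e^(-3*t))/(4*t)
K_X(t) = log M_X(t) = -log(t) + log(e^(t) - e^(-3*t)) - 2*log(2)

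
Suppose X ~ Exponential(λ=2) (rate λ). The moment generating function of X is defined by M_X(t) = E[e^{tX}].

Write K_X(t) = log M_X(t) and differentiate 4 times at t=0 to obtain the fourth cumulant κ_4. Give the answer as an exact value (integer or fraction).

κ_4 = d^4K/dt^4 |_{t=0} = 3/8

M_X(t) = 2/(2 - t)
K_X(t) = log M_X(t) = -log(2 - t) + log(2)
dK/dt = -1/(t - 2)
d^2K/dt^2 = 1/(t^2 - 4*t + 4)
d^3K/dt^3 = -2/(t^3 - 6*t^2 + 12*t - 8)
d^4K/dt^4 = 6/(t^4 - 8*t^3 + 24*t^2 - 32*t + 16)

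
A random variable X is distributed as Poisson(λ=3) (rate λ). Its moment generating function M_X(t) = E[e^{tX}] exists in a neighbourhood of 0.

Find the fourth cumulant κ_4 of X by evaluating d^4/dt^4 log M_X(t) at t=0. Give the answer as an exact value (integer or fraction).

M_X(t) = e^(3*e^(t) - 3)
K_X(t) = log M_X(t) = 3*e^(t) - 3
D^4[K](t) = 3*e^(t)

κ_4 = D^4[K](0) = 3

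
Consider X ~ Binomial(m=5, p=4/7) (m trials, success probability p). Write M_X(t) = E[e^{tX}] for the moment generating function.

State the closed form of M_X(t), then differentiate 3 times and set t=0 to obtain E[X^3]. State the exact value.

M_X(t) = (4*e^(t)/7 + 3/7)^5
dM/dt = 5120*e^(5*t)/16807 + 15360*e^(4*t)/16807 + 17280*e^(3*t)/16807 + 8640*e^(2*t)/16807 + 1620*e^(t)/16807
d^2M/dt^2 = 25600*e^(5*t)/16807 + 61440*e^(4*t)/16807 + 51840*e^(3*t)/16807 + 17280*e^(2*t)/16807 + 1620*e^(t)/16807
d^3M/dt^3 = 128000*e^(5*t)/16807 + 245760*e^(4*t)/16807 + 155520*e^(3*t)/16807 + 34560*e^(2*t)/16807 + 1620*e^(t)/16807

E[X^3] = d^3M/dt^3 |_{t=0} = 11540/343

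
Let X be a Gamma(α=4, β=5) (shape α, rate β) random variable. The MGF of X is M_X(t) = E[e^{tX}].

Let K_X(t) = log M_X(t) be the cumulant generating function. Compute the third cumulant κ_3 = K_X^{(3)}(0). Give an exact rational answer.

κ_3 = d^3K/dt^3 |_{t=0} = 8/125

M_X(t) = 625/(5 - t)^4
K_X(t) = log M_X(t) = -4*log(5 - t) + 4*log(5)
dK/dt = -4/(t - 5)
d^2K/dt^2 = 4/(t^2 - 10*t + 25)
d^3K/dt^3 = -8/(t^3 - 15*t^2 + 75*t - 125)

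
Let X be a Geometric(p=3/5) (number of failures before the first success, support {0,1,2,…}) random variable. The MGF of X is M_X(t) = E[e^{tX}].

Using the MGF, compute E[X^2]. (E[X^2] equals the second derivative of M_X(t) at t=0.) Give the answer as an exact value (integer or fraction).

E[X^2] = M^(2)(0) = 14/9

M_X(t) = 3/(5*(1 - 2*e^(t)/5))
M^(2)(t) = (-12*e^(2*t) - 30*e^(t))/(8*e^(3*t) - 60*e^(2*t) + 150*e^(t) - 125)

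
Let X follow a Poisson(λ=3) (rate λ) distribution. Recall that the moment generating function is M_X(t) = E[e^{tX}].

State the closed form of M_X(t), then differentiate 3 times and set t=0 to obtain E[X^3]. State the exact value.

E[X^3] = d^3M/dt^3 |_{t=0} = 57

M_X(t) = e^(3*e^(t) - 3)
dM/dt = 3*e^(-3)*e^(t)*e^(3*e^(t))
d^2M/dt^2 = (9*e^(2*t)*e^(3*e^(t)) + 3*e^(t)*e^(3*e^(t)))*e^(-3)
d^3M/dt^3 = (27*e^(3*t)*e^(3*e^(t)) + 27*e^(2*t)*e^(3*e^(t)) + 3*e^(t)*e^(3*e^(t)))*e^(-3)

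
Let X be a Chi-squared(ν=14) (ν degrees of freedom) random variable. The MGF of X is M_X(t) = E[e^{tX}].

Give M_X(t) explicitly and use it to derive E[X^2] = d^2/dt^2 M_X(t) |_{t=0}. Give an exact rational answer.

E[X^2] = M′′(0) = 224

M_X(t) = (1 - 2*t)^(-7)
M′(t) = 14/(256*t^8 - 1024*t^7 + 1792*t^6 - 1792*t^5 + 1120*t^4 - 448*t^3 + 112*t^2 - 16*t + 1)
M′′(t) = -224/(512*t^9 - 2304*t^8 + 4608*t^7 - 5376*t^6 + 4032*t^5 - 2016*t^4 + 672*t^3 - 144*t^2 + 18*t - 1)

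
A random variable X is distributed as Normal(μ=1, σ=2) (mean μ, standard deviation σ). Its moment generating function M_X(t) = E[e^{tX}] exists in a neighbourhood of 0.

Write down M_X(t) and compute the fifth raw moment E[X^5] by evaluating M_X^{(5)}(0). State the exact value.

M_X(t) = e^(2*t^2 + t)
D^5[M](t) = 1024*t^5*e^(t)*e^(2*t^2) + 1280*t^4*e^(t)*e^(2*t^2) + 3200*t^3*e^(t)*e^(2*t^2) + 2080*t^2*e^(t)*e^(2*t^2) + 1460*t*e^(t)*e^(2*t^2) + 281*e^(t)*e^(2*t^2)

E[X^5] = D^5[M](0) = 281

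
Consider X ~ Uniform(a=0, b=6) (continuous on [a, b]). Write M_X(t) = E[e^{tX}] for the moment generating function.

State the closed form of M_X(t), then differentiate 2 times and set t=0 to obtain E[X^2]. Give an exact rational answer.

E[X^2] = d^2M/dt^2 |_{t=0} = 12

M_X(t) = (e^(6*t) - 1)/(6*t)
dM/dt = (6*t*e^(6*t) - e^(6*t) + 1)/(6*t^2)
d^2M/dt^2 = (18*t^2*e^(6*t) - 6*t*e^(6*t) + e^(6*t) - 1)/(3*t^3)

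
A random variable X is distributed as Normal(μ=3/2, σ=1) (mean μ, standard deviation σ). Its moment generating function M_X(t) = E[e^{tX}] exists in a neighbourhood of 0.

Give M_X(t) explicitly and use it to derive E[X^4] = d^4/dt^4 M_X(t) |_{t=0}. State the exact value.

M_X(t) = e^(t^2/2 + 3*t/2)
dM/dt = t*e^(3*t/2)*e^(t^2/2) + 3*e^(3*t/2)*e^(t^2/2)/2
d^2M/dt^2 = t^2*e^(3*t/2)*e^(t^2/2) + 3*t*e^(3*t/2)*e^(t^2/2) + 13*e^(3*t/2)*e^(t^2/2)/4
d^3M/dt^3 = t^3*e^(3*t/2)*e^(t^2/2) + 9*t^2*e^(3*t/2)*e^(t^2/2)/2 + 39*t*e^(3*t/2)*e^(t^2/2)/4 + 63*e^(3*t/2)*e^(t^2/2)/8
d^4M/dt^4 = t^4*e^(3*t/2)*e^(t^2/2) + 6*t^3*e^(3*t/2)*e^(t^2/2) + 39*t^2*e^(3*t/2)*e^(t^2/2)/2 + 63*t*e^(3*t/2)*e^(t^2/2)/2 + 345*e^(3*t/2)*e^(t^2/2)/16

E[X^4] = d^4M/dt^4 |_{t=0} = 345/16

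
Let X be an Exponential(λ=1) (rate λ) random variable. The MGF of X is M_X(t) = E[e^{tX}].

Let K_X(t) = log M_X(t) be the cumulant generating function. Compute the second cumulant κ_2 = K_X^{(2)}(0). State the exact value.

M_X(t) = 1/(1 - t)
K_X(t) = log M_X(t) = -log(1 - t)
D^2[K](t) = 1/(t^2 - 2*t + 1)

κ_2 = D^2[K](0) = 1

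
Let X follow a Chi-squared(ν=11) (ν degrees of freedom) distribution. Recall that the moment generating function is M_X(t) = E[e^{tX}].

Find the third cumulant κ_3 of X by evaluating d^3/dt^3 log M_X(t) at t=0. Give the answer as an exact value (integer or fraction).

M_X(t) = (1 - 2*t)^(-11/2)
K_X(t) = log M_X(t) = -11*log(1 - 2*t)/2
K′(t) = -11/(2*t - 1)
K′′(t) = 22/(4*t^2 - 4*t + 1)
K′′′(t) = -88/(8*t^3 - 12*t^2 + 6*t - 1)

κ_3 = K′′′(0) = 88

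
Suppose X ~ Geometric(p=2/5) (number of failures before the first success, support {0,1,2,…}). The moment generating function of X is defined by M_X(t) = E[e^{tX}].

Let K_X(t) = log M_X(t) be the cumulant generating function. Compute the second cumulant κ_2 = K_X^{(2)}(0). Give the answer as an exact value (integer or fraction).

M_X(t) = 2/(5*(1 - 3*e^(t)/5))
K_X(t) = log M_X(t) = -log(1 - 3*e^(t)/5) - log(5) + log(2)
D^2[K](t) = 15*e^(t)/(9*e^(2*t) - 30*e^(t) + 25)

κ_2 = D^2[K](0) = 15/4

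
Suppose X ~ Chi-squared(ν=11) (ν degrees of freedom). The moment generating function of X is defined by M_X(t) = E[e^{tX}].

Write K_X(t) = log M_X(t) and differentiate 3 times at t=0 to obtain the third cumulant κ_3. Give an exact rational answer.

M_X(t) = (1 - 2*t)^(-11/2)
K_X(t) = log M_X(t) = -11*log(1 - 2*t)/2
D^3[K](t) = -88/(8*t^3 - 12*t^2 + 6*t - 1)

κ_3 = D^3[K](0) = 88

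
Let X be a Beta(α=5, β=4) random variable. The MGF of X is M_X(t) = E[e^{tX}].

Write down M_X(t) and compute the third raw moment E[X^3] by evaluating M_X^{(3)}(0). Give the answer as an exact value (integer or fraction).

E[X^3] = D^3[M](0) = 7/33

M_X(t) = ₁F₁(5; 9; t)
D^3[M](t) = 7*₁F₁(8; 12; t)/33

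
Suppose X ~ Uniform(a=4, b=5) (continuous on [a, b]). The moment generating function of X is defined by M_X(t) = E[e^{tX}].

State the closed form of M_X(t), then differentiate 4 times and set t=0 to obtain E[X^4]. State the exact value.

E[X^4] = M′′′′(0) = 2101/5

M_X(t) = (e^(5*t) - e^(4*t))/t
M′(t) = (5*t*e^(5*t) - 4*t*e^(4*t) - e^(5*t) + e^(4*t))/t^2
M′′(t) = (25*t^2*e^(5*t) - 16*t^2*e^(4*t) - 10*t*e^(5*t) + 8*t*e^(4*t) + 2*e^(5*t) - 2*e^(4*t))/t^3
M′′′(t) = (125*t^3*e^(5*t) - 64*t^3*e^(4*t) - 75*t^2*e^(5*t) + 48*t^2*e^(4*t) + 30*t*e^(5*t) - 24*t*e^(4*t) - 6*e^(5*t) + 6*e^(4*t))/t^4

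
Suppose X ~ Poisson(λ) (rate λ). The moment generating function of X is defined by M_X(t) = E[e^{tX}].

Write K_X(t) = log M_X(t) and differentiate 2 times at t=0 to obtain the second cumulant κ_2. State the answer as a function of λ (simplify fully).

M_X(t) = e^(λ*(e^(t) - 1))
K_X(t) = log M_X(t) = λ*(e^(t) - 1)
dK/dt = λ*e^(t)
d^2K/dt^2 = λ*e^(t)

κ_2 = d^2K/dt^2 |_{t=0} = λ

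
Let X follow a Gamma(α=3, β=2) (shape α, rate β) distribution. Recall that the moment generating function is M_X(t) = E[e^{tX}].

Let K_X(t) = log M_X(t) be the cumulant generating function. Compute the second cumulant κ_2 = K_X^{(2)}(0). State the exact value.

M_X(t) = 8/(2 - t)^3
K_X(t) = log M_X(t) = -3*log(2 - t) + 3*log(2)
dK/dt = -3/(t - 2)
d^2K/dt^2 = 3/(t^2 - 4*t + 4)

κ_2 = d^2K/dt^2 |_{t=0} = 3/4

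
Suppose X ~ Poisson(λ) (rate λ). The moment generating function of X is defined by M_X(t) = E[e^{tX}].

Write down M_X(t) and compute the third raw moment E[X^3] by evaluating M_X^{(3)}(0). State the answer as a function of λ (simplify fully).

E[X^3] = M^(3)(0) = λ*(λ^2 + 3*λ + 1)

M_X(t) = e^(λ*(e^(t) - 1))
M^(3)(t) = (λ^3*e^(3*t)*e^(λ*e^(t)) + 3*λ^2*e^(2*t)*e^(λ*e^(t)) + λ*e^(t)*e^(λ*e^(t)))*e^(-λ)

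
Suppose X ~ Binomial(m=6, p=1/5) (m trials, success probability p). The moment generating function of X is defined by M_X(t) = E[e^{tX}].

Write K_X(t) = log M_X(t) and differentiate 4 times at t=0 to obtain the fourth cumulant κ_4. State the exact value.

κ_4 = K′′′′(0) = 24/625

M_X(t) = (e^(t)/5 + 4/5)^6
K_X(t) = log M_X(t) = 6*log(e^(t)/5 + 4/5)
K′(t) = 6*e^(t)/(e^(t) + 4)
K′′(t) = 24*e^(t)/(e^(2*t) + 8*e^(t) + 16)
K′′′(t) = (-24*e^(2*t) + 96*e^(t))/(e^(3*t) + 12*e^(2*t) + 48*e^(t) + 64)
K′′′′(t) = (24*e^(3*t) - 384*e^(2*t) + 384*e^(t))/(e^(4*t) + 16*e^(3*t) + 96*e^(2*t) + 256*e^(t) + 256)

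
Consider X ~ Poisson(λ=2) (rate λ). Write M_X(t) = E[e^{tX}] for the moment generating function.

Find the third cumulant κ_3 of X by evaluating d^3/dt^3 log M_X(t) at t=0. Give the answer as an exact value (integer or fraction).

κ_3 = d^3K/dt^3 |_{t=0} = 2

M_X(t) = e^(2*e^(t) - 2)
K_X(t) = log M_X(t) = 2*e^(t) - 2
dK/dt = 2*e^(t)
d^2K/dt^2 = 2*e^(t)
d^3K/dt^3 = 2*e^(t)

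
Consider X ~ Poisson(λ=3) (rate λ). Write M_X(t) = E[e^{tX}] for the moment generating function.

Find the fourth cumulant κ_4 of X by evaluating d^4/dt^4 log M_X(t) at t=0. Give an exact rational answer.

κ_4 = d^4K/dt^4 |_{t=0} = 3

M_X(t) = e^(3*e^(t) - 3)
K_X(t) = log M_X(t) = 3*e^(t) - 3
dK/dt = 3*e^(t)
d^2K/dt^2 = 3*e^(t)
d^3K/dt^3 = 3*e^(t)
d^4K/dt^4 = 3*e^(t)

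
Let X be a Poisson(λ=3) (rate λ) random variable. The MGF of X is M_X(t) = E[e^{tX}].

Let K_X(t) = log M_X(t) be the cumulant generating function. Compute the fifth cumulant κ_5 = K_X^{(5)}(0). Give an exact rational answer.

κ_5 = d^5K/dt^5 |_{t=0} = 3

M_X(t) = e^(3*e^(t) - 3)
K_X(t) = log M_X(t) = 3*e^(t) - 3
dK/dt = 3*e^(t)
d^2K/dt^2 = 3*e^(t)
d^3K/dt^3 = 3*e^(t)
d^4K/dt^4 = 3*e^(t)
d^5K/dt^5 = 3*e^(t)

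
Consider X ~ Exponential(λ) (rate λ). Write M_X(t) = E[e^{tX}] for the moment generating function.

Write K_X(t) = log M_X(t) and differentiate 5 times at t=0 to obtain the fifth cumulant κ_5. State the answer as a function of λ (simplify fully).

M_X(t) = λ/(λ - t)
K_X(t) = log M_X(t) = log(λ) - log(λ - t)
dK/dt = -1/(-λ + t)
d^2K/dt^2 = 1/(λ^2 - 2*λ*t + t^2)
d^3K/dt^3 = -2/(-λ^3 + 3*λ^2*t - 3*λ*t^2 + t^3)
d^4K/dt^4 = 6/(λ^4 - 4*λ^3*t + 6*λ^2*t^2 - 4*λ*t^3 + t^4)
d^5K/dt^5 = -24/(-λ^5 + 5*λ^4*t - 10*λ^3*t^2 + 10*λ^2*t^3 - 5*λ*t^4 + t^5)

κ_5 = d^5K/dt^5 |_{t=0} = 24/λ^5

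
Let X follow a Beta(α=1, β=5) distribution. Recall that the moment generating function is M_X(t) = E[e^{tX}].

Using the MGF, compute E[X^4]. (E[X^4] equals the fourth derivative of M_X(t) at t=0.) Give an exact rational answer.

M_X(t) = ₁F₁(1; 6; t)
D^4[M](t) = ₁F₁(5; 10; t)/126

E[X^4] = D^4[M](0) = 1/126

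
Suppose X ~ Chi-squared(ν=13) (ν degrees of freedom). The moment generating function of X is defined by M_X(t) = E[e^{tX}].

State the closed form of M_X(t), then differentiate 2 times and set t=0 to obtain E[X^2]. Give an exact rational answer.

M_X(t) = (1 - 2*t)^(-13/2)

E[X^2] = M^(2)(0) = 195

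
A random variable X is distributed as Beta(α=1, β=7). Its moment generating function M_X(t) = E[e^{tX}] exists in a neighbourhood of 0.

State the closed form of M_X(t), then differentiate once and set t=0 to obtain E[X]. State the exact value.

M_X(t) = ₁F₁(1; 8; t)
D[M](t) = ₁F₁(2; 9; t)/8

E[X] = D[M](0) = 1/8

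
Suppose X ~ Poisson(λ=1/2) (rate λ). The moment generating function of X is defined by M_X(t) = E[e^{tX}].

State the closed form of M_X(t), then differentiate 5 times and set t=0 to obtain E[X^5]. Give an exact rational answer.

M_X(t) = e^(e^(t)/2 - 1/2)
M′(t) = e^(-1/2)*e^(t)*e^(e^(t)/2)/2
M′′(t) = (e^(2*t)*e^(e^(t)/2) + 2*e^(t)*e^(e^(t)/2))*e^(-1/2)/4
M′′′(t) = (e^(3*t)*e^(e^(t)/2) + 6*e^(2*t)*e^(e^(t)/2) + 4*e^(t)*e^(e^(t)/2))*e^(-1/2)/8
M′′′′(t) = (e^(4*t)*e^(e^(t)/2) + 12*e^(3*t)*e^(e^(t)/2) + 28*e^(2*t)*e^(e^(t)/2) + 8*e^(t)*e^(e^(t)/2))*e^(-1/2)/16
M′′′′′(t) = (e^(5*t)*e^(e^(t)/2) + 20*e^(4*t)*e^(e^(t)/2) + 100*e^(3*t)*e^(e^(t)/2) + 120*e^(2*t)*e^(e^(t)/2) + 16*e^(t)*e^(e^(t)/2))*e^(-1/2)/32

E[X^5] = M′′′′′(0) = 257/32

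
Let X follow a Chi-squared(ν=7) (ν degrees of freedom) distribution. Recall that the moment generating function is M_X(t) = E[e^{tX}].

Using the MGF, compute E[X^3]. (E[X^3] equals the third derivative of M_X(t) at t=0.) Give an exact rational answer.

E[X^3] = M^(3)(0) = 693

M_X(t) = (1 - 2*t)^(-7/2)
M^(3)(t) = 693/(64*t^6*√(1 - 2*t) - 192*t^5*√(1 - 2*t) + 240*t^4*√(1 - 2*t) - 160*t^3*√(1 - 2*t) + 60*t^2*√(1 - 2*t) - 12*t*√(1 - 2*t) + √(1 - 2*t))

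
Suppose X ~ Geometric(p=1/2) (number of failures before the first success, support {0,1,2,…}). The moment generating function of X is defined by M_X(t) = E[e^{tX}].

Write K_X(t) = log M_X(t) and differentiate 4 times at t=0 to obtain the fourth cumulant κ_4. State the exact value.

M_X(t) = 1/(2*(1 - e^(t)/2))
K_X(t) = log M_X(t) = -log(1 - e^(t)/2) - log(2)
D^4[K](t) = (2*e^(3*t) + 16*e^(2*t) + 8*e^(t))/(e^(4*t) - 8*e^(3*t) + 24*e^(2*t) - 32*e^(t) + 16)

κ_4 = D^4[K](0) = 26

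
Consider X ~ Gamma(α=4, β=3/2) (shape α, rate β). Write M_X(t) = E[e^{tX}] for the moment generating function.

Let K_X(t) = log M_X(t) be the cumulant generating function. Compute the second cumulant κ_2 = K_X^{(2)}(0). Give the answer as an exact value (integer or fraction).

M_X(t) = 81/(16*(3/2 - t)^4)
K_X(t) = log M_X(t) = -4*log(3/2 - t) - 4*log(2) + 4*log(3)
D^2[K](t) = 16/(4*t^2 - 12*t + 9)

κ_2 = D^2[K](0) = 16/9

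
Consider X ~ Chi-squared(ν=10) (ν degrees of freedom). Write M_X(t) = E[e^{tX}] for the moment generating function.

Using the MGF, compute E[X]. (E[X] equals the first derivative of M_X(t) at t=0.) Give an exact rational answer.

M_X(t) = (1 - 2*t)^(-5)
dM/dt = 10/(64*t^6 - 192*t^5 + 240*t^4 - 160*t^3 + 60*t^2 - 12*t + 1)

E[X] = dM/dt |_{t=0} = 10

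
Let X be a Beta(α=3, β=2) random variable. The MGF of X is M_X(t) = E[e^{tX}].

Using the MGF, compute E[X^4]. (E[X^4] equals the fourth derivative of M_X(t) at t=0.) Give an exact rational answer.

M_X(t) = ₁F₁(3; 5; t)
D^4[M](t) = 3*₁F₁(7; 9; t)/14

E[X^4] = D^4[M](0) = 3/14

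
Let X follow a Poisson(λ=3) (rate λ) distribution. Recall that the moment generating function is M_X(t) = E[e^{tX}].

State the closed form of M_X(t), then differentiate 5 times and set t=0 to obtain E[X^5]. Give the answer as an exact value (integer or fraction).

E[X^5] = D^5[M](0) = 1866

M_X(t) = e^(3*e^(t) - 3)
D^5[M](t) = (243*e^(5*t)*e^(3*e^(t)) + 810*e^(4*t)*e^(3*e^(t)) + 675*e^(3*t)*e^(3*e^(t)) + 135*e^(2*t)*e^(3*e^(t)) + 3*e^(t)*e^(3*e^(t)))*e^(-3)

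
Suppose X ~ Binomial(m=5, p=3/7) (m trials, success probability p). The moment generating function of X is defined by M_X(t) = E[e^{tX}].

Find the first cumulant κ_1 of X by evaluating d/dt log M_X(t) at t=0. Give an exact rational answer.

M_X(t) = (3*e^(t)/7 + 4/7)^5
K_X(t) = log M_X(t) = 5*log(3*e^(t)/7 + 4/7)
K^(1)(t) = 15*e^(t)/(3*e^(t) + 4)

κ_1 = K^(1)(0) = 15/7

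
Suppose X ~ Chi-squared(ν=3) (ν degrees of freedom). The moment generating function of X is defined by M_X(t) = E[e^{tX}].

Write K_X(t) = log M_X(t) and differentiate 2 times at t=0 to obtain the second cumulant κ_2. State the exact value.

M_X(t) = (1 - 2*t)^(-3/2)
K_X(t) = log M_X(t) = -3*log(1 - 2*t)/2
dK/dt = -3/(2*t - 1)
d^2K/dt^2 = 6/(4*t^2 - 4*t + 1)

κ_2 = d^2K/dt^2 |_{t=0} = 6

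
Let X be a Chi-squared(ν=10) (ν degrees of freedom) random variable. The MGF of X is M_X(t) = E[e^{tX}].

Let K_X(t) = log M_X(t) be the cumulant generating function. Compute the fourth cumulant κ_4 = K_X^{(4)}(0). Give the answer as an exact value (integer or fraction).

κ_4 = K′′′′(0) = 480

M_X(t) = (1 - 2*t)^(-5)
K_X(t) = log M_X(t) = -5*log(1 - 2*t)
K′(t) = -10/(2*t - 1)
K′′(t) = 20/(4*t^2 - 4*t + 1)
K′′′(t) = -80/(8*t^3 - 12*t^2 + 6*t - 1)
K′′′′(t) = 480/(16*t^4 - 32*t^3 + 24*t^2 - 8*t + 1)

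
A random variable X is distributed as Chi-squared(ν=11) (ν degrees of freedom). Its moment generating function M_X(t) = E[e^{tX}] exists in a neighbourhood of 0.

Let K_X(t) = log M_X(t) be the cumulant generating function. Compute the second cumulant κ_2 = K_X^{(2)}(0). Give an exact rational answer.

κ_2 = K^(2)(0) = 22

M_X(t) = (1 - 2*t)^(-11/2)
K_X(t) = log M_X(t) = -11*log(1 - 2*t)/2
K^(2)(t) = 22/(4*t^2 - 4*t + 1)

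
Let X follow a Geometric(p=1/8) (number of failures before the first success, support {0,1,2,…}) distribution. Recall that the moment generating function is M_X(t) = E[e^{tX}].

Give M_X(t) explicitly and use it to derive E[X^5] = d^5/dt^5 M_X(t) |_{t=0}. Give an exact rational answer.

M_X(t) = 1/(8*(1 - 7*e^(t)/8))
dM/dt = 7*e^(t)/(49*e^(2*t) - 112*e^(t) + 64)
d^2M/dt^2 = (-49*e^(2*t) - 56*e^(t))/(343*e^(3*t) - 1176*e^(2*t) + 1344*e^(t) - 512)
d^3M/dt^3 = (343*e^(3*t) + 1568*e^(2*t) + 448*e^(t))/(2401*e^(4*t) - 10976*e^(3*t) + 18816*e^(2*t) - 14336*e^(t) + 4096)
d^4M/dt^4 = (-2401*e^(4*t) - 30184*e^(3*t) - 34496*e^(2*t) - 3584*e^(t))/(16807*e^(5*t) - 96040*e^(4*t) + 219520*e^(3*t) - 250880*e^(2*t) + 143360*e^(t) - 32768)

E[X^5] = d^5M/dt^5 |_{t=0} = 2646007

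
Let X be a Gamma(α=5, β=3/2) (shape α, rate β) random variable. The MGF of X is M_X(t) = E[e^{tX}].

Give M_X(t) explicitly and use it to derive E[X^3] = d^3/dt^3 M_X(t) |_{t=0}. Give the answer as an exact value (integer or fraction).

M_X(t) = 243/(32*(3/2 - t)^5)
D^3[M](t) = 408240/(256*t^8 - 3072*t^7 + 16128*t^6 - 48384*t^5 + 90720*t^4 - 108864*t^3 + 81648*t^2 - 34992*t + 6561)

E[X^3] = D^3[M](0) = 560/9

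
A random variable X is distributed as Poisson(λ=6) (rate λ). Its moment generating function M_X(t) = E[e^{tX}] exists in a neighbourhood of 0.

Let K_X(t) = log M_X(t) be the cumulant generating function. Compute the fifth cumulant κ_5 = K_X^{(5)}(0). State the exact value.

M_X(t) = e^(6*e^(t) - 6)
K_X(t) = log M_X(t) = 6*e^(t) - 6
K′(t) = 6*e^(t)
K′′(t) = 6*e^(t)
K′′′(t) = 6*e^(t)
K′′′′(t) = 6*e^(t)
K′′′′′(t) = 6*e^(t)

κ_5 = K′′′′′(0) = 6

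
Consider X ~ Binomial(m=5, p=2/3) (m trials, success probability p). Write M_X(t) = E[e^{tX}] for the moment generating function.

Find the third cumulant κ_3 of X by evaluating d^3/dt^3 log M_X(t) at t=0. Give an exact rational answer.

κ_3 = D^3[K](0) = -10/27

M_X(t) = (2*e^(t)/3 + 1/3)^5
K_X(t) = log M_X(t) = 5*log(2*e^(t)/3 + 1/3)
D^3[K](t) = (-20*e^(2*t) + 10*e^(t))/(8*e^(3*t) + 12*e^(2*t) + 6*e^(t) + 1)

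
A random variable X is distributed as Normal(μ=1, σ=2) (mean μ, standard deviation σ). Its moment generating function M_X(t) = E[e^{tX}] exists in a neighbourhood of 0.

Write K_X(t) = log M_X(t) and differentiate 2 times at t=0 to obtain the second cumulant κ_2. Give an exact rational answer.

M_X(t) = e^(2*t^2 + t)
K_X(t) = log M_X(t) = 2*t^2 + t
K′(t) = 4*t + 1
K′′(t) = 4

κ_2 = K′′(0) = 4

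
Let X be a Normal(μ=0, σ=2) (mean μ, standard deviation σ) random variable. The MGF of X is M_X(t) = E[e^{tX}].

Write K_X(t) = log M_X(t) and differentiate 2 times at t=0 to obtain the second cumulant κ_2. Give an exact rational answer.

M_X(t) = e^(2*t^2)
K_X(t) = log M_X(t) = 2*t^2
K^(2)(t) = 4

κ_2 = K^(2)(0) = 4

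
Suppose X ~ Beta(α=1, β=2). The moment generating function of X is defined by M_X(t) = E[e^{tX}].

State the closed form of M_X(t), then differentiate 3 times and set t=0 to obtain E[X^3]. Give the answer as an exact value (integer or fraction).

M_X(t) = ₁F₁(1; 3; t)
M^(3)(t) = ₁F₁(4; 6; t)/10

E[X^3] = M^(3)(0) = 1/10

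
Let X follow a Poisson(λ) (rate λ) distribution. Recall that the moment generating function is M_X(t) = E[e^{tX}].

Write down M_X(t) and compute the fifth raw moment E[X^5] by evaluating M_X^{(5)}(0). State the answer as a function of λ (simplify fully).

M_X(t) = e^(λ*(e^(t) - 1))
D^5[M](t) = (λ^5*e^(5*t)*e^(λ*e^(t)) + 10*λ^4*e^(4*t)*e^(λ*e^(t)) + 25*λ^3*e^(3*t)*e^(λ*e^(t)) + 15*λ^2*e^(2*t)*e^(λ*e^(t)) + λ*e^(t)*e^(λ*e^(t)))*e^(-λ)

E[X^5] = D^5[M](0) = λ*(λ^4 + 10*λ^3 + 25*λ^2 + 15*λ + 1)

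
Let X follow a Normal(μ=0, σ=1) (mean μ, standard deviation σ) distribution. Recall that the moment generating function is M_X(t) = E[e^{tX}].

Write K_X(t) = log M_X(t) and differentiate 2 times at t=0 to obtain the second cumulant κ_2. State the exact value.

κ_2 = d^2K/dt^2 |_{t=0} = 1

M_X(t) = e^(t^2/2)
K_X(t) = log M_X(t) = t^2/2
dK/dt = t
d^2K/dt^2 = 1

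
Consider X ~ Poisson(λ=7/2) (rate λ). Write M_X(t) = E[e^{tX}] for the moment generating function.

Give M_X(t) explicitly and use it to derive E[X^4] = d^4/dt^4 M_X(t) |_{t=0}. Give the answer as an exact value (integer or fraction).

E[X^4] = D^4[M](0) = 7945/16

M_X(t) = e^(7*e^(t)/2 - 7/2)
D^4[M](t) = (2401*e^(4*t)*e^(7*e^(t)/2) + 4116*e^(3*t)*e^(7*e^(t)/2) + 1372*e^(2*t)*e^(7*e^(t)/2) + 56*e^(t)*e^(7*e^(t)/2))*e^(-7/2)/16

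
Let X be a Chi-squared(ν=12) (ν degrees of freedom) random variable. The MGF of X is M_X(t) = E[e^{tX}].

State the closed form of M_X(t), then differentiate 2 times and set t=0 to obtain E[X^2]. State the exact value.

E[X^2] = M^(2)(0) = 168

M_X(t) = (1 - 2*t)^(-6)
M^(2)(t) = 168/(256*t^8 - 1024*t^7 + 1792*t^6 - 1792*t^5 + 1120*t^4 - 448*t^3 + 112*t^2 - 16*t + 1)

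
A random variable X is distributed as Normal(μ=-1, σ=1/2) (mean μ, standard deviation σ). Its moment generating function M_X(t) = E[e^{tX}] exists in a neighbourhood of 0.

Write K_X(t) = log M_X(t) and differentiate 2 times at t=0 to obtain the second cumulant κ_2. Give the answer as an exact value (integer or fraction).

M_X(t) = e^(t^2/8 - t)
K_X(t) = log M_X(t) = t^2/8 - t
D^2[K](t) = 1/4

κ_2 = D^2[K](0) = 1/4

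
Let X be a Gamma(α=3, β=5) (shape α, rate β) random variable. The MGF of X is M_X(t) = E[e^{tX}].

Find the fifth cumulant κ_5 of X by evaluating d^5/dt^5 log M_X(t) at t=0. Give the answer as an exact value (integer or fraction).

M_X(t) = 125/(5 - t)^3
K_X(t) = log M_X(t) = -3*log(5 - t) + 3*log(5)
D^5[K](t) = -72/(t^5 - 25*t^4 + 250*t^3 - 1250*t^2 + 3125*t - 3125)

κ_5 = D^5[K](0) = 72/3125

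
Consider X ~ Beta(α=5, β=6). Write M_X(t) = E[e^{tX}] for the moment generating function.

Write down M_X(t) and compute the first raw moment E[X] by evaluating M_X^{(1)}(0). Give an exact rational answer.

E[X] = dM/dt |_{t=0} = 5/11

M_X(t) = ₁F₁(5; 11; t)
dM/dt = 5*₁F₁(6; 12; t)/11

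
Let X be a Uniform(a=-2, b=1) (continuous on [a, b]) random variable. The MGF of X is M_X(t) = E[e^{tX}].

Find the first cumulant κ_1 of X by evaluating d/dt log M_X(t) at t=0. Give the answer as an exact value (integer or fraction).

M_X(t) = (e^(t) - e^(-2*t))/(3*t)
K_X(t) = log M_X(t) = -log(t) + log(e^(t) - e^(-2*t)) - log(3)
D[K](t) = (t*e^(3*t) + 2*t - e^(3*t) + 1)/(t*e^(3*t) - t)

κ_1 = D[K](0) = -1/2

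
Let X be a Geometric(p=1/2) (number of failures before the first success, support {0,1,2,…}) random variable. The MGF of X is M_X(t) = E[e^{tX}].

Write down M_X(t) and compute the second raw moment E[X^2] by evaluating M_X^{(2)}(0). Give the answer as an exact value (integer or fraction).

E[X^2] = d^2M/dt^2 |_{t=0} = 3

M_X(t) = 1/(2*(1 - e^(t)/2))
dM/dt = e^(t)/(e^(2*t) - 4*e^(t) + 4)
d^2M/dt^2 = (-e^(2*t) - 2*e^(t))/(e^(3*t) - 6*e^(2*t) + 12*e^(t) - 8)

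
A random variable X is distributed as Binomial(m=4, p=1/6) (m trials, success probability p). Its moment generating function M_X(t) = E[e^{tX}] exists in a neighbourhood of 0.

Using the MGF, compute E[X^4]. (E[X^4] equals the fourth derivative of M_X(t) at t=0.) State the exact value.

E[X^4] = M′′′′(0) = 199/54

M_X(t) = (e^(t)/6 + 5/6)^4
M′(t) = e^(4*t)/324 + 5*e^(3*t)/108 + 25*e^(2*t)/108 + 125*e^(t)/324
M′′(t) = e^(4*t)/81 + 5*e^(3*t)/36 + 25*e^(2*t)/54 + 125*e^(t)/324
M′′′(t) = 4*e^(4*t)/81 + 5*e^(3*t)/12 + 25*e^(2*t)/27 + 125*e^(t)/324
M′′′′(t) = 16*e^(4*t)/81 + 5*e^(3*t)/4 + 50*e^(2*t)/27 + 125*e^(t)/324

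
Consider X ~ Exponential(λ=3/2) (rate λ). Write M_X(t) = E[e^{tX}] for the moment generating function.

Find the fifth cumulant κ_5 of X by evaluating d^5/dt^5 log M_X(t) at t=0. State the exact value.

κ_5 = K^(5)(0) = 256/81

M_X(t) = 3/(2*(3/2 - t))
K_X(t) = log M_X(t) = -log(3/2 - t) - log(2) + log(3)
K^(5)(t) = -768/(32*t^5 - 240*t^4 + 720*t^3 - 1080*t^2 + 810*t - 243)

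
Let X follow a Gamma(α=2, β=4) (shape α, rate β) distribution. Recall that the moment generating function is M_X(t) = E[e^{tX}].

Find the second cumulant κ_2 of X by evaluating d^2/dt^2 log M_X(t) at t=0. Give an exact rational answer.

M_X(t) = 16/(4 - t)^2
K_X(t) = log M_X(t) = -2*log(4 - t) + 4*log(2)
K^(2)(t) = 2/(t^2 - 8*t + 16)

κ_2 = K^(2)(0) = 1/8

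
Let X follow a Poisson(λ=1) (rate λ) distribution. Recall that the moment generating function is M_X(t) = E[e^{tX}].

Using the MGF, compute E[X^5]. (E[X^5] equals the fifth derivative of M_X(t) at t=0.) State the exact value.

M_X(t) = e^(e^(t) - 1)
dM/dt = e^(-1)*e^(t)*e^(e^(t))
d^2M/dt^2 = (e^(2*t)*e^(e^(t)) + e^(t)*e^(e^(t)))*e^(-1)
d^3M/dt^3 = (e^(3*t)*e^(e^(t)) + 3*e^(2*t)*e^(e^(t)) + e^(t)*e^(e^(t)))*e^(-1)
d^4M/dt^4 = (e^(4*t)*e^(e^(t)) + 6*e^(3*t)*e^(e^(t)) + 7*e^(2*t)*e^(e^(t)) + e^(t)*e^(e^(t)))*e^(-1)
d^5M/dt^5 = (e^(5*t)*e^(e^(t)) + 10*e^(4*t)*e^(e^(t)) + 25*e^(3*t)*e^(e^(t)) + 15*e^(2*t)*e^(e^(t)) + e^(t)*e^(e^(t)))*e^(-1)

E[X^5] = d^5M/dt^5 |_{t=0} = 52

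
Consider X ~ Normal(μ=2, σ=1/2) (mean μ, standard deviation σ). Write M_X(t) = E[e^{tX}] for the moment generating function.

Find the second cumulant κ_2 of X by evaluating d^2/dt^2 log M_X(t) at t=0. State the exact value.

κ_2 = D^2[K](0) = 1/4

M_X(t) = e^(t^2/8 + 2*t)
K_X(t) = log M_X(t) = t^2/8 + 2*t
D^2[K](t) = 1/4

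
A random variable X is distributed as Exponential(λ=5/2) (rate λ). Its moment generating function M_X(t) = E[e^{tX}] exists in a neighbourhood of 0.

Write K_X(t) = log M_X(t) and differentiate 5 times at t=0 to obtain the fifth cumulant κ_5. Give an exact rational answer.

M_X(t) = 5/(2*(5/2 - t))
K_X(t) = log M_X(t) = -log(5/2 - t) - log(2) + log(5)
K′(t) = -2/(2*t - 5)
K′′(t) = 4/(4*t^2 - 20*t + 25)
K′′′(t) = -16/(8*t^3 - 60*t^2 + 150*t - 125)
K′′′′(t) = 96/(16*t^4 - 160*t^3 + 600*t^2 - 1000*t + 625)
K′′′′′(t) = -768/(32*t^5 - 400*t^4 + 2000*t^3 - 5000*t^2 + 6250*t - 3125)

κ_5 = K′′′′′(0) = 768/3125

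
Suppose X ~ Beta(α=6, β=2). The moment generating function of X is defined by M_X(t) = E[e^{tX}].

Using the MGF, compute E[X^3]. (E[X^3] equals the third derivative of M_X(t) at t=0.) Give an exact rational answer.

E[X^3] = D^3[M](0) = 7/15

M_X(t) = ₁F₁(6; 8; t)
D^3[M](t) = 7*₁F₁(9; 11; t)/15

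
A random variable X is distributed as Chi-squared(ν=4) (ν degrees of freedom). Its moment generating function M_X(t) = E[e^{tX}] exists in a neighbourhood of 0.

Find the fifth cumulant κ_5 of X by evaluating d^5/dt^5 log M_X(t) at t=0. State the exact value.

κ_5 = d^5K/dt^5 |_{t=0} = 1536

M_X(t) = (1 - 2*t)^(-2)
K_X(t) = log M_X(t) = -2*log(1 - 2*t)
dK/dt = -4/(2*t - 1)
d^2K/dt^2 = 8/(4*t^2 - 4*t + 1)
d^3K/dt^3 = -32/(8*t^3 - 12*t^2 + 6*t - 1)
d^4K/dt^4 = 192/(16*t^4 - 32*t^3 + 24*t^2 - 8*t + 1)
d^5K/dt^5 = -1536/(32*t^5 - 80*t^4 + 80*t^3 - 40*t^2 + 10*t - 1)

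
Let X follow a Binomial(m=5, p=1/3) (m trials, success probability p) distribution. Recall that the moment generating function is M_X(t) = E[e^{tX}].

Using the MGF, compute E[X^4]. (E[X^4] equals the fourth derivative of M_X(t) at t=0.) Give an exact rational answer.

E[X^4] = D^4[M](0) = 865/27

M_X(t) = (e^(t)/3 + 2/3)^5
D^4[M](t) = 625*e^(5*t)/243 + 2560*e^(4*t)/243 + 40*e^(3*t)/3 + 1280*e^(2*t)/243 + 80*e^(t)/243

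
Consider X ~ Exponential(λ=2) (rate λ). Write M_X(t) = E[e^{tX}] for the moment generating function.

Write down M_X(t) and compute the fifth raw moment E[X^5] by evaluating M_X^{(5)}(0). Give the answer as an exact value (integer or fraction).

E[X^5] = M^(5)(0) = 15/4

M_X(t) = 2/(2 - t)
M^(5)(t) = 240/(t^6 - 12*t^5 + 60*t^4 - 160*t^3 + 240*t^2 - 192*t + 64)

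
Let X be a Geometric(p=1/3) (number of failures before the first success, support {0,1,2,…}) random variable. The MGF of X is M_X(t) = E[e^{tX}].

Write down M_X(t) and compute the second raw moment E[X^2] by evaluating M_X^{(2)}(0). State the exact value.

M_X(t) = 1/(3*(1 - 2*e^(t)/3))
dM/dt = 2*e^(t)/(4*e^(2*t) - 12*e^(t) + 9)
d^2M/dt^2 = (-4*e^(2*t) - 6*e^(t))/(8*e^(3*t) - 36*e^(2*t) + 54*e^(t) - 27)

E[X^2] = d^2M/dt^2 |_{t=0} = 10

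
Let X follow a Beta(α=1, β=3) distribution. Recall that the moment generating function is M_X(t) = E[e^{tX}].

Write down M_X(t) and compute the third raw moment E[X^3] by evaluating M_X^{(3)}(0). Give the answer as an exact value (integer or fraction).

M_X(t) = ₁F₁(1; 4; t)
dM/dt = ₁F₁(2; 5; t)/4
d^2M/dt^2 = ₁F₁(3; 6; t)/10
d^3M/dt^3 = ₁F₁(4; 7; t)/20

E[X^3] = d^3M/dt^3 |_{t=0} = 1/20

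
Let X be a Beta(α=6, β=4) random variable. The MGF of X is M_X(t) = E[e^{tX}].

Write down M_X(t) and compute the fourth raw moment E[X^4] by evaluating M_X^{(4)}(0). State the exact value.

E[X^4] = M′′′′(0) = 126/715

M_X(t) = ₁F₁(6; 10; t)
M′(t) = 3*₁F₁(7; 11; t)/5
M′′(t) = 21*₁F₁(8; 12; t)/55
M′′′(t) = 14*₁F₁(9; 13; t)/55
M′′′′(t) = 126*₁F₁(10; 14; t)/715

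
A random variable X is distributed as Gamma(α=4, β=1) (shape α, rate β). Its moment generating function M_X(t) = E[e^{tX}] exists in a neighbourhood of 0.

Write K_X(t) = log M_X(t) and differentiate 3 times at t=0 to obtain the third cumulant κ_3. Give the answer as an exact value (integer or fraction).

M_X(t) = (1 - t)^(-4)
K_X(t) = log M_X(t) = -4*log(1 - t)
K^(3)(t) = -8/(t^3 - 3*t^2 + 3*t - 1)

κ_3 = K^(3)(0) = 8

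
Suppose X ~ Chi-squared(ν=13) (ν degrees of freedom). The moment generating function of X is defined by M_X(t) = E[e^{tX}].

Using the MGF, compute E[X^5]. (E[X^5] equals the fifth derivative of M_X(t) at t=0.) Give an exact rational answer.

M_X(t) = (1 - 2*t)^(-13/2)
M′(t) = -13/(128*t^7*√(1 - 2*t) - 448*t^6*√(1 - 2*t) + 672*t^5*√(1 - 2*t) - 560*t^4*√(1 - 2*t) + 280*t^3*√(1 - 2*t) - 84*t^2*√(1 - 2*t) + 14*t*√(1 - 2*t) - √(1 - 2*t))

E[X^5] = M′′′′′(0) = 1322685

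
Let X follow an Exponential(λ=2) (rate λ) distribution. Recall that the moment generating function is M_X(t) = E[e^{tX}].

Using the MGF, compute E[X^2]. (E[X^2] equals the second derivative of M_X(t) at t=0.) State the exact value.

E[X^2] = M′′(0) = 1/2

M_X(t) = 2/(2 - t)
M′(t) = 2/(t^2 - 4*t + 4)
M′′(t) = -4/(t^3 - 6*t^2 + 12*t - 8)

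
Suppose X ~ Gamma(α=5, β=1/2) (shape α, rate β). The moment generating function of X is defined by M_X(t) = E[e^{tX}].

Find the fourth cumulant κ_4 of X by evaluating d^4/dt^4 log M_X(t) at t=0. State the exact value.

κ_4 = K′′′′(0) = 480

M_X(t) = 1/(32*(1/2 - t)^5)
K_X(t) = log M_X(t) = -5*log(1/2 - t) - 5*log(2)
K′(t) = -10/(2*t - 1)
K′′(t) = 20/(4*t^2 - 4*t + 1)
K′′′(t) = -80/(8*t^3 - 12*t^2 + 6*t - 1)
K′′′′(t) = 480/(16*t^4 - 32*t^3 + 24*t^2 - 8*t + 1)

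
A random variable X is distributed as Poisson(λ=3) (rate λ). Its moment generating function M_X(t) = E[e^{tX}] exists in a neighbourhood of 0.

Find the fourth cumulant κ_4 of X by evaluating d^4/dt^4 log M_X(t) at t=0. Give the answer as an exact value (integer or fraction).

κ_4 = D^4[K](0) = 3

M_X(t) = e^(3*e^(t) - 3)
K_X(t) = log M_X(t) = 3*e^(t) - 3
D^4[K](t) = 3*e^(t)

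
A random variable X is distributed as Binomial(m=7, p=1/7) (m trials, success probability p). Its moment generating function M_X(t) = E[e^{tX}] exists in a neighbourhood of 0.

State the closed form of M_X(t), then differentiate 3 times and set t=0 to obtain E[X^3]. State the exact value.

M_X(t) = (e^(t)/7 + 6/7)^7
D^3[M](t) = e^(7*t)/2401 + 1296*e^(6*t)/117649 + 13500*e^(5*t)/117649 + 69120*e^(4*t)/117649 + 174960*e^(3*t)/117649 + 186624*e^(2*t)/117649 + 46656*e^(t)/117649

E[X^3] = D^3[M](0) = 205/49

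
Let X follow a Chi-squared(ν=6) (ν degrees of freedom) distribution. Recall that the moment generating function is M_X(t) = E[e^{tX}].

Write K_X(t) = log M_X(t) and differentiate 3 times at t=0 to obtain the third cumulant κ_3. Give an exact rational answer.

κ_3 = d^3K/dt^3 |_{t=0} = 48

M_X(t) = (1 - 2*t)^(-3)
K_X(t) = log M_X(t) = -3*log(1 - 2*t)
dK/dt = -6/(2*t - 1)
d^2K/dt^2 = 12/(4*t^2 - 4*t + 1)
d^3K/dt^3 = -48/(8*t^3 - 12*t^2 + 6*t - 1)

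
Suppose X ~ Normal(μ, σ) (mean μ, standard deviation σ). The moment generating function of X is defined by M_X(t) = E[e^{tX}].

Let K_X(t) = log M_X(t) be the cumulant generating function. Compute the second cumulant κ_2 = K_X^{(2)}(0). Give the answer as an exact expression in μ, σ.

κ_2 = K^(2)(0) = σ^2

M_X(t) = e^(μ*t + σ^2*t^2/2)
K_X(t) = log M_X(t) = μ*t + σ^2*t^2/2
K^(2)(t) = σ^2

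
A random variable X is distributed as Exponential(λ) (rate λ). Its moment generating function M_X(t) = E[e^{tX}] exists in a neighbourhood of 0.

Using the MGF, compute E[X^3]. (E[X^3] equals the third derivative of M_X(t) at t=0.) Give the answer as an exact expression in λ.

E[X^3] = d^3M/dt^3 |_{t=0} = 6/λ^3

M_X(t) = λ/(λ - t)
dM/dt = λ/(λ^2 - 2*λ*t + t^2)
d^2M/dt^2 = -2*λ/(-λ^3 + 3*λ^2*t - 3*λ*t^2 + t^3)
d^3M/dt^3 = 6*λ/(λ^4 - 4*λ^3*t + 6*λ^2*t^2 - 4*λ*t^3 + t^4)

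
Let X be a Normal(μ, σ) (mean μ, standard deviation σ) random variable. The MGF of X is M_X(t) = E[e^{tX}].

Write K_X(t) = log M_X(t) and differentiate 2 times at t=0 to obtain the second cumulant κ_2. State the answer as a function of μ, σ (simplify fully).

κ_2 = K′′(0) = σ^2

M_X(t) = e^(μ*t + σ^2*t^2/2)
K_X(t) = log M_X(t) = μ*t + σ^2*t^2/2
K′(t) = μ + σ^2*t
K′′(t) = σ^2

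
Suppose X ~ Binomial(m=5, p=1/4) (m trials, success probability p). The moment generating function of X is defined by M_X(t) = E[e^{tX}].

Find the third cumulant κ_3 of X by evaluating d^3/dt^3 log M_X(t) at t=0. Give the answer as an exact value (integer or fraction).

κ_3 = K^(3)(0) = 15/32

M_X(t) = (e^(t)/4 + 3/4)^5
K_X(t) = log M_X(t) = 5*log(e^(t)/4 + 3/4)
K^(3)(t) = (-15*e^(2*t) + 45*e^(t))/(e^(3*t) + 9*e^(2*t) + 27*e^(t) + 27)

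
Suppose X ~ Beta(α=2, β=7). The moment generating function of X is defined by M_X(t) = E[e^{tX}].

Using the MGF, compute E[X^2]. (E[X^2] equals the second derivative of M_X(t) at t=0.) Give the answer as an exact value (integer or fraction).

E[X^2] = M^(2)(0) = 1/15

M_X(t) = ₁F₁(2; 9; t)
M^(2)(t) = ₁F₁(4; 11; t)/15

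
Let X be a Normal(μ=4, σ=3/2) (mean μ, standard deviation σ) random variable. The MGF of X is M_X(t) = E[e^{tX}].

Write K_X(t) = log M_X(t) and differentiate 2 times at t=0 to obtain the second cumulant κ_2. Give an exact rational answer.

κ_2 = D^2[K](0) = 9/4

M_X(t) = e^(9*t^2/8 + 4*t)
K_X(t) = log M_X(t) = 9*t^2/8 + 4*t
D^2[K](t) = 9/4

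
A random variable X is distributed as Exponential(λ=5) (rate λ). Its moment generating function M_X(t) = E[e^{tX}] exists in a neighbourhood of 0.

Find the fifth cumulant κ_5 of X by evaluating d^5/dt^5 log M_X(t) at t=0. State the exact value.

M_X(t) = 5/(5 - t)
K_X(t) = log M_X(t) = -log(5 - t) + log(5)
K^(5)(t) = -24/(t^5 - 25*t^4 + 250*t^3 - 1250*t^2 + 3125*t - 3125)

κ_5 = K^(5)(0) = 24/3125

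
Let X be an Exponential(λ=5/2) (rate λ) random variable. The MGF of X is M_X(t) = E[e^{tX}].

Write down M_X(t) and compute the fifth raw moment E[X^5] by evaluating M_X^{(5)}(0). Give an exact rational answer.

M_X(t) = 5/(2*(5/2 - t))
dM/dt = 10/(4*t^2 - 20*t + 25)
d^2M/dt^2 = -40/(8*t^3 - 60*t^2 + 150*t - 125)
d^3M/dt^3 = 240/(16*t^4 - 160*t^3 + 600*t^2 - 1000*t + 625)
d^4M/dt^4 = -1920/(32*t^5 - 400*t^4 + 2000*t^3 - 5000*t^2 + 6250*t - 3125)
d^5M/dt^5 = 19200/(64*t^6 - 960*t^5 + 6000*t^4 - 20000*t^3 + 37500*t^2 - 37500*t + 15625)

E[X^5] = d^5M/dt^5 |_{t=0} = 768/625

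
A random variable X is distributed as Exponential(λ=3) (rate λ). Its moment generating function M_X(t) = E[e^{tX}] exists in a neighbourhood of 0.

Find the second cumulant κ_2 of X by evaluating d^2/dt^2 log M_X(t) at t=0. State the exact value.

κ_2 = K′′(0) = 1/9

M_X(t) = 3/(3 - t)
K_X(t) = log M_X(t) = -log(3 - t) + log(3)
K′(t) = -1/(t - 3)
K′′(t) = 1/(t^2 - 6*t + 9)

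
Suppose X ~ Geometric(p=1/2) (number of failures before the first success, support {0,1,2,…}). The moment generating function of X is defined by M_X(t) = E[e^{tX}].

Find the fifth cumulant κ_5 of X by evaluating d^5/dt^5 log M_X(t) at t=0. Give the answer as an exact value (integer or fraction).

κ_5 = D^5[K](0) = 150

M_X(t) = 1/(2*(1 - e^(t)/2))
K_X(t) = log M_X(t) = -log(1 - e^(t)/2) - log(2)
D^5[K](t) = (-2*e^(4*t) - 44*e^(3*t) - 88*e^(2*t) - 16*e^(t))/(e^(5*t) - 10*e^(4*t) + 40*e^(3*t) - 80*e^(2*t) + 80*e^(t) - 32)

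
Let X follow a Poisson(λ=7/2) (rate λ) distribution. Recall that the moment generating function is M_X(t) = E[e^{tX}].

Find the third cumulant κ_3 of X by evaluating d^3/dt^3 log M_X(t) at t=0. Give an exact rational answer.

M_X(t) = e^(7*e^(t)/2 - 7/2)
K_X(t) = log M_X(t) = 7*e^(t)/2 - 7/2
K^(3)(t) = 7*e^(t)/2

κ_3 = K^(3)(0) = 7/2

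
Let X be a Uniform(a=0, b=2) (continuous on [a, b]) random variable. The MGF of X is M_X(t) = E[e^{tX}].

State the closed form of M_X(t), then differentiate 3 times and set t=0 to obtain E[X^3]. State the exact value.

M_X(t) = (e^(2*t) - 1)/(2*t)
dM/dt = (2*t*e^(2*t) - e^(2*t) + 1)/(2*t^2)
d^2M/dt^2 = (2*t^2*e^(2*t) - 2*t*e^(2*t) + e^(2*t) - 1)/t^3
d^3M/dt^3 = (4*t^3*e^(2*t) - 6*t^2*e^(2*t) + 6*t*e^(2*t) - 3*e^(2*t) + 3)/t^4

E[X^3] = d^3M/dt^3 |_{t=0} = 2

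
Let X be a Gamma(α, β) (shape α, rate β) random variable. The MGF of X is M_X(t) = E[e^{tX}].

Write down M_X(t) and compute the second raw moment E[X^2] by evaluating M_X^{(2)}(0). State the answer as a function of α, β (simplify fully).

M_X(t) = (β/(β - t))^α
dM/dt = -α*β^α*(1/(β - t))^α/(-β + t)
d^2M/dt^2 = (α^2*β^α*(1/(β - t))^α + α*β^α*(1/(β - t))^α)/(β^2 - 2*β*t + t^2)

E[X^2] = d^2M/dt^2 |_{t=0} = α*(α + 1)/β^2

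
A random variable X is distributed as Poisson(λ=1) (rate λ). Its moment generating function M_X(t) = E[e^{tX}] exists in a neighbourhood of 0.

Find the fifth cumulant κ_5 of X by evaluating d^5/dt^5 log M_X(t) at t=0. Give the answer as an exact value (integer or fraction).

κ_5 = K′′′′′(0) = 1

M_X(t) = e^(e^(t) - 1)
K_X(t) = log M_X(t) = e^(t) - 1
K′(t) = e^(t)
K′′(t) = e^(t)
K′′′(t) = e^(t)
K′′′′(t) = e^(t)
K′′′′′(t) = e^(t)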